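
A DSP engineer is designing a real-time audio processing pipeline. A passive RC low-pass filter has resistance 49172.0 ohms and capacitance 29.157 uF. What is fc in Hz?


Cutoff frequency of a first-order RC filter:
fc = 1 / (2 * pi * R * C)
C = 29.157 uF = 2.9157e-05 F
fc = 1 / (2 * pi * 49172.0 * 2.9157e-05)
   = 1 / 9.0082530655186
   = 0.111009 Hz

0.111009 Hz


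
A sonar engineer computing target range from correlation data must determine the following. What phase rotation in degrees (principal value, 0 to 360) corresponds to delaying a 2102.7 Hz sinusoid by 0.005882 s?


Phase shift from frequency and time delay:
phi = 360 * f * t_delay
    = 360 * 2102.7 * 0.005882
    = 4452.51 degrees
    mod 360 = 132.51 degrees

132.51 degrees


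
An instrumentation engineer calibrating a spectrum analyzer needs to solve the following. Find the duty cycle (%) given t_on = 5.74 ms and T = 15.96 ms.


Duty cycle as a percentage:
DC = (t_on / T) * 100
   = (5.74 / 15.96) * 100
   = 0.359649 * 100
   = 35.96 %

35.96 %


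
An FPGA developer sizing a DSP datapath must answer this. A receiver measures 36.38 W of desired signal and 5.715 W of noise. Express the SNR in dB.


SNR in decibels:
SNR = 10 * log10(Ps / Pn)
    = 10 * log10(36.38 / 5.715)
    = 10 * log10(6.3657)
    = 10 * 0.8038
    = 8.04 dB

8.04 dB


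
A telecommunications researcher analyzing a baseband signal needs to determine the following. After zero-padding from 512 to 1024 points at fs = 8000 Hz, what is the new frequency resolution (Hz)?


Frequency resolution after zero-padding:
N_padded = 512 * 2 = 1024
df = fs / N_padded
   = 8000 / 1024
   = 7.8125 Hz

7.8125 Hz


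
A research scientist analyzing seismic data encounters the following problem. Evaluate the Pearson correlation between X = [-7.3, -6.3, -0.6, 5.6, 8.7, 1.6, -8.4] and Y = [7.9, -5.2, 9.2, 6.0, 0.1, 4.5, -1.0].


Pearson correlation coefficient (population):
r = cov(X,Y) / (std(X) * std(Y))
Mean X = -0.9571, Mean Y = 3.0714
Cov(X,Y) = 5.74551
Std(X) = 6.177114, Std(Y) = 4.859663
r = 0.1914

0.1914


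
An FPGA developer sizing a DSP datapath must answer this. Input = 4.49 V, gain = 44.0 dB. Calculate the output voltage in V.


Output voltage from dB gain:
V_out = V_in * 10^(gain_dB / 20)
      = 4.49 * 10^(44.0 / 20)
      = 4.49 * 158.489319
      = 711.617 V

711.617 V


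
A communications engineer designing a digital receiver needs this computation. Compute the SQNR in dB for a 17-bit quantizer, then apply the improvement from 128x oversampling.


Step 1 — baseline SQNR at Nyquist:
SQNR_base = 6.02*N + 1.76
          = 6.02*17 + 1.76
          = 104.1 dB

Step 2 — oversampling processing gain:
G = 10*log10(OSR) = 10*log10(128) = 21.07 dB

Step 3 — total:
SQNR_total = 104.1 + 21.07 = 125.17 dB

Base SQNR = 104.1 dB; oversampled SQNR = 125.17 dB


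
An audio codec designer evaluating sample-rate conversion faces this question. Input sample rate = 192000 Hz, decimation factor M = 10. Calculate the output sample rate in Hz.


Decimation reduces the sample rate:
fs_out = fs_in / M
       = 192000 / 10
       = 19200.0 Hz

19200.0 Hz


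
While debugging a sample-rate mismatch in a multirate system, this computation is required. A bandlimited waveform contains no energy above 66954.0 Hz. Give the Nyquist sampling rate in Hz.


The Nyquist rate is twice the maximum frequency component.
fs_min = 2 * fmax
      = 2 * 66954.0
      = 133908.0 Hz

133908.0


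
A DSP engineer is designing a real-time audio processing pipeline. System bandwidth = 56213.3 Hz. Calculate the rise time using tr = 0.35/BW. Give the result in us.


Rise time from bandwidth relationship:
tr = 0.35 / BW
   = 0.35 / 56213.3
   = 6.226284527e-06 s
   = 6.2263 us

6.2263 us


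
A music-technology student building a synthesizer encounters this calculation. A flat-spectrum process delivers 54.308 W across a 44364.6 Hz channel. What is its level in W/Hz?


Power spectral density:
PSD = P / BW
    = 54.308 / 44364.6
    = 0.00122413 W/Hz

0.00122413 W/Hz


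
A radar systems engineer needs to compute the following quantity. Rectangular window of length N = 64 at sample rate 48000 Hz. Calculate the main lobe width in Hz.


Main lobe width for a rectangular window:
Width = 2 * fs / N
      = 2 * 48000 / 64
      = 96000 / 64
      = 1500.0 Hz

1500.0 Hz


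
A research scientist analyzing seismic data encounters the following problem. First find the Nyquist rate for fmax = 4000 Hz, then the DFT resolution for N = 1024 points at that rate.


Step 1 — Nyquist sampling rate:
fs = 2 * fmax = 2 * 4000 = 8000 Hz

Step 2 — DFT bin spacing:
df = fs / N = 8000 / 1024 = 7.8125 Hz

7.8125 Hz


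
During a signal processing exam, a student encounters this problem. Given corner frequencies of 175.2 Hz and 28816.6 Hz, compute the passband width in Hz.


Bandwidth is the difference of -3dB frequencies:
BW = f_high - f_low
   = 28816.6 - 175.2
   = 28641.4 Hz

28641.4 Hz


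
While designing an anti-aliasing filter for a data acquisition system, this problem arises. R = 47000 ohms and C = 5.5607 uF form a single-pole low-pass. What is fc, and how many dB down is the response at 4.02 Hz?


Step 1 — cutoff frequency:
fc = 1 / (2*pi*R*C)
C = 5.5607 uF = 5.5607e-06 F
fc = 1 / (2*pi*47000*5.5607e-06)
   = 0.608966 Hz

Step 2 — magnitude at f = 4.02 Hz:
|H(f)| = 1 / sqrt(1 + (f/fc)^2)
f/fc = 4.02 / 0.608966 = 6.601354
|H| = 1 / sqrt(1 + 43.577875) = 0.1497753
|H|_dB = 20*log10(0.1497753) = -16.49 dB

fc = 0.608966 Hz; |H(4.02 Hz)| = -16.49 dB


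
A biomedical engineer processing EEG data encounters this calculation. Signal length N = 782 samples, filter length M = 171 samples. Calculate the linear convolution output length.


Linear convolution output length:
L = N + M - 1
  = 782 + 171 - 1
  = 952 samples

952


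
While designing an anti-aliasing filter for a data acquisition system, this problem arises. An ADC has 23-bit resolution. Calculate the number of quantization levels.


Number of quantization levels = 2^N
= 2^23
= 8388608

8388608


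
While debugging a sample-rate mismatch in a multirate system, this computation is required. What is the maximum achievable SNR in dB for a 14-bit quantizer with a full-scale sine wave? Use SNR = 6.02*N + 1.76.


Theoretical SNR for a full-scale sinusoid:
SNR = 6.02 * N + 1.76
    = 6.02 * 14 + 1.76
    = 84.28 + 1.76
    = 86.04 dB

86.04 dB


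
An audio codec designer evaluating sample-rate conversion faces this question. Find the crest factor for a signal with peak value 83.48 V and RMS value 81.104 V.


Crest factor is the ratio of peak to RMS:
CF = V_peak / V_rms
   = 83.48 / 81.104
   = 1.0293

1.0293


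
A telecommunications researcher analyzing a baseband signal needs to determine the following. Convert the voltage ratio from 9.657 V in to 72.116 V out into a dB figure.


Voltage gain in dB:
G = 20 * log10(Vout / Vin)
  = 20 * log10(72.116 / 9.657)
  = 20 * log10(7.467744)
  = 20 * 0.873189
  = 17.46 dB

17.46 dB


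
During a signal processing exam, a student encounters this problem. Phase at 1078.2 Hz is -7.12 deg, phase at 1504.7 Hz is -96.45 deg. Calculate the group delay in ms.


Group delay from phase difference:
tau = -d(phi)/d(omega)
d(phi) = -89.33 deg = -1.559103 rad
d(omega) = 2*pi*(1504.7 - 1078.2) = 2679.7785 rad/s
tau = -(-1.559103) / 2679.7785
    = 0.5818 ms

0.5818 ms


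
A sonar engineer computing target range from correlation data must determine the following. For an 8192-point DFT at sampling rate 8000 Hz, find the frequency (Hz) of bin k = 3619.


Frequency of DFT bin k:
f_k = k * fs / N
    = 3619 * 8000 / 8192
    = 28952000 / 8192
    = 3534.18 Hz

3534.18 Hz


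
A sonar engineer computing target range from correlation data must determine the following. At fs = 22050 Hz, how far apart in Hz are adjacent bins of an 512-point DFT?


DFT frequency resolution:
df = fs / N
   = 22050 / 512
   = 43.0664 Hz

43.0664 Hz


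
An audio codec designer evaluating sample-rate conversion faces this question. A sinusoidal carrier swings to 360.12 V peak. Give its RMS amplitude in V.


RMS voltage for a sinusoidal waveform:
V_rms = V_peak / sqrt(2)
      = 360.12 / 1.414214
      = 254.643 V

254.643 V


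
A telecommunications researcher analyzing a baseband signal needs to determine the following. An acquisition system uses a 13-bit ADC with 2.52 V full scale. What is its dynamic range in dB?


Dynamic range from full-scale to LSB:
V_min = V_max / 2^bits = 2.52 / 2^13
DR = 20 * log10(V_max / V_min)
   = 20 * log10(2^13)
   = 20 * 13 * log10(2)
   = 78.27 dB

78.27 dB


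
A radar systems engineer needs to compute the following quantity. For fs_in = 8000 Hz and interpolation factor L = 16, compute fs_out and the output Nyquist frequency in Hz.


Step 1 — output sample rate after interpolation by L:
fs_out = L * fs_in = 16 * 8000 = 128000 Hz

Step 2 — Nyquist frequency of the output stream:
f_Nyq = fs_out / 2 = 128000 / 2 = 64000.0 Hz

fs_out = 128000 Hz; f_Nyquist = 64000.0 Hz


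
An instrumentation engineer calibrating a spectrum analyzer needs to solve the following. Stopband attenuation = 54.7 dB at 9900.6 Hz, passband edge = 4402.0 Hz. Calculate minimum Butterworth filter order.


Butterworth filter order formula:
n = log10(10^(A/10) - 1) / (2 * log10(f_stop/f_pass))
10^(54.7/10) - 1 = 295119.9227
f_stop/f_pass = 9900.6 / 4402.0 = 2.2491
n = 7.7696 -> ceil = 8

8


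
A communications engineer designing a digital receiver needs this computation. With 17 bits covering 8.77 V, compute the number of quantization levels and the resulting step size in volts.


Step 1 — number of quantization levels:
L = 2^N = 2^17 = 131072

Step 2 — LSB step size:
delta = Vfs / L
      = 8.77 / 131072
      = 6.691e-05 V

Levels = 131072; step size = 6.691e-05 V


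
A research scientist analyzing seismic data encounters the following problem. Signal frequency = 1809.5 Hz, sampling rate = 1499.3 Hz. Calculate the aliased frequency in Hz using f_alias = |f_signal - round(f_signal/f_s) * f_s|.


Compute the nearest integer multiple of fs to the signal:
n = round(1809.5 / 1499.3) = 1
f_alias = |1809.5 - 1 * 1499.3|
        = |1809.5 - 1499.3|
        = 310.2 Hz

310.2


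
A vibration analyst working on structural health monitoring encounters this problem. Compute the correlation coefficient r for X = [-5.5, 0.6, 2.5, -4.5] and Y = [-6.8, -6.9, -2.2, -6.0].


Pearson correlation coefficient (population):
r = cov(X,Y) / (std(X) * std(Y))
Mean X = -1.725, Mean Y = -5.475
Cov(X,Y) = 4.245625
Std(X) = 3.361826, Std(Y) = 1.922726
r = 0.6568

0.6568


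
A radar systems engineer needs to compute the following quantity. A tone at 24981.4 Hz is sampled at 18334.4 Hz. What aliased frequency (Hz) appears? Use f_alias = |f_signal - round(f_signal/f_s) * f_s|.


Compute the nearest integer multiple of fs to the signal:
n = round(24981.4 / 18334.4) = 1
f_alias = |24981.4 - 1 * 18334.4|
        = |24981.4 - 18334.4|
        = 6647.0 Hz

6647.0


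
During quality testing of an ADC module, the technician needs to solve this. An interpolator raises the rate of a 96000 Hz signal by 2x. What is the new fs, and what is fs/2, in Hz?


Step 1 — output sample rate after interpolation by L:
fs_out = L * fs_in = 2 * 96000 = 192000 Hz

Step 2 — Nyquist frequency of the output stream:
f_Nyq = fs_out / 2 = 192000 / 2 = 96000.0 Hz

fs_out = 192000 Hz; f_Nyquist = 96000.0 Hz


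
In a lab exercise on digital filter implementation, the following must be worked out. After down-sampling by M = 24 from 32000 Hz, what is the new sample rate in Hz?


Decimation reduces the sample rate:
fs_out = fs_in / M
       = 32000 / 24
       = 1333.3333 Hz

1333.3333 Hz


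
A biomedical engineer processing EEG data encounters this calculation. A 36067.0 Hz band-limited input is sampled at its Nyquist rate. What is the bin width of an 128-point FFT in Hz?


Step 1 — Nyquist sampling rate:
fs = 2 * fmax = 2 * 36067.0 = 72134.0 Hz

Step 2 — DFT bin spacing:
df = fs / N = 72134.0 / 128 = 563.5469 Hz

563.5469 Hz


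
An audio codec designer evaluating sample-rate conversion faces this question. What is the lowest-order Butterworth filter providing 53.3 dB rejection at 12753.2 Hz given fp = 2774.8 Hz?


Butterworth filter order formula:
n = log10(10^(A/10) - 1) / (2 * log10(f_stop/f_pass))
10^(53.3/10) - 1 = 213795.209
f_stop/f_pass = 12753.2 / 2774.8 = 4.5961
n = 4.0233 -> ceil = 5

5


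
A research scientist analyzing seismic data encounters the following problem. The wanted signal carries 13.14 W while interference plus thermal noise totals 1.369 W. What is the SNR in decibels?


SNR in decibels:
SNR = 10 * log10(Ps / Pn)
    = 10 * log10(13.14 / 1.369)
    = 10 * log10(9.5982)
    = 10 * 0.9822
    = 9.82 dB

9.82 dB


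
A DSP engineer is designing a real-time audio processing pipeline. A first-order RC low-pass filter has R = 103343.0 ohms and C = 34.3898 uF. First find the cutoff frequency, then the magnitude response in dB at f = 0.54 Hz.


Step 1 — cutoff frequency:
fc = 1 / (2*pi*R*C)
C = 34.3898 uF = 3.43898e-05 F
fc = 1 / (2*pi*103343.0*3.43898e-05)
   = 0.0447826 Hz

Step 2 — magnitude at f = 0.54 Hz:
|H(f)| = 1 / sqrt(1 + (f/fc)^2)
f/fc = 0.54 / 0.0447826 = 12.058255
|H| = 1 / sqrt(1 + 145.401514) = 0.082647
|H|_dB = 20*log10(0.082647) = -21.66 dB

fc = 0.0447826 Hz; |H(0.54 Hz)| = -21.66 dB


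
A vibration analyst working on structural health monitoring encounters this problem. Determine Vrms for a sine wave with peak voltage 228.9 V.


RMS voltage for a sinusoidal waveform:
V_rms = V_peak / sqrt(2)
      = 228.9 / 1.414214
      = 161.857 V

161.857 V


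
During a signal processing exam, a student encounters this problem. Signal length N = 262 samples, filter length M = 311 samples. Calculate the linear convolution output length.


Linear convolution output length:
L = N + M - 1
  = 262 + 311 - 1
  = 572 samples

572


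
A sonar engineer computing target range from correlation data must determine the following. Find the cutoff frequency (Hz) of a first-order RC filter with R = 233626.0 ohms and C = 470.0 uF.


Cutoff frequency of a first-order RC filter:
fc = 1 / (2 * pi * R * C)
C = 470.0 uF = 0.00047 F
fc = 1 / (2 * pi * 233626.0 * 0.00047)
   = 1 / 689.92026177031
   = 0.001449 Hz

0.001449 Hz


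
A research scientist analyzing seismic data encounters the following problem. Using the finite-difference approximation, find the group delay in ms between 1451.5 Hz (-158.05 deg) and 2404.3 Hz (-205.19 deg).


Group delay from phase difference:
tau = -d(phi)/d(omega)
d(phi) = -47.14 deg = -0.822748 rad
d(omega) = 2*pi*(2404.3 - 1451.5) = 5986.619 rad/s
tau = -(-0.822748) / 5986.619
    = 0.1374 ms

0.1374 ms


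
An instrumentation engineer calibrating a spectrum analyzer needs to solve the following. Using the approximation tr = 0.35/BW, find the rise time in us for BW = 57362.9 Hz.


Rise time from bandwidth relationship:
tr = 0.35 / BW
   = 0.35 / 57362.9
   = 6.101504631e-06 s
   = 6.1015 us

6.1015 us


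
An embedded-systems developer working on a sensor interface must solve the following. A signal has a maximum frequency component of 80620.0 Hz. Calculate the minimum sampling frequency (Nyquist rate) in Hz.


The Nyquist rate is twice the maximum frequency component.
fs_min = 2 * fmax
      = 2 * 80620.0
      = 161240.0 Hz

161240.0


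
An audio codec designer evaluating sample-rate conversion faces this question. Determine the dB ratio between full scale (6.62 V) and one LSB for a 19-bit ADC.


Dynamic range from full-scale to LSB:
V_min = V_max / 2^bits = 6.62 / 2^19
DR = 20 * log10(V_max / V_min)
   = 20 * log10(2^19)
   = 20 * 19 * log10(2)
   = 114.39 dB

114.39 dB


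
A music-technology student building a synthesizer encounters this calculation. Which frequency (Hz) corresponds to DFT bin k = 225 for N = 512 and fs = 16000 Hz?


Frequency of DFT bin k:
f_k = k * fs / N
    = 225 * 16000 / 512
    = 3600000 / 512
    = 7031.25 Hz

7031.25 Hz


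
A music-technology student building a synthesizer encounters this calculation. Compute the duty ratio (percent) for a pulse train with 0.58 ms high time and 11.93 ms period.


Duty cycle as a percentage:
DC = (t_on / T) * 100
   = (0.58 / 11.93) * 100
   = 0.048617 * 100
   = 4.86 %

4.86 %


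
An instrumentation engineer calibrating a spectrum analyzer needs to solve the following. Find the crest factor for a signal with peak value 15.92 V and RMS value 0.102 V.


Crest factor is the ratio of peak to RMS:
CF = V_peak / V_rms
   = 15.92 / 0.102
   = 156.0784

156.0784


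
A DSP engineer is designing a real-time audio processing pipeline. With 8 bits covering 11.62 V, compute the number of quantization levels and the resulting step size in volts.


Step 1 — number of quantization levels:
L = 2^N = 2^8 = 256

Step 2 — LSB step size:
delta = Vfs / L
      = 11.62 / 256
      = 0.04539062 V

Levels = 256; step size = 0.04539062 V


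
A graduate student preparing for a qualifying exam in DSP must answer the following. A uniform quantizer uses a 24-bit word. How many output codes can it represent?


Number of quantization levels = 2^N
= 2^24
= 16777216

16777216


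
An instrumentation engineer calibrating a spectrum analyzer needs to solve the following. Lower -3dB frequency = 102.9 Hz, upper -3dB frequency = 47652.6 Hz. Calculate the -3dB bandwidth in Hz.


Bandwidth is the difference of -3dB frequencies:
BW = f_high - f_low
   = 47652.6 - 102.9
   = 47549.7 Hz

47549.7 Hz


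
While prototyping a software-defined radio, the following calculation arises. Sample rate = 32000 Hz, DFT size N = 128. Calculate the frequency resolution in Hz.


DFT frequency resolution:
df = fs / N
   = 32000 / 128
   = 250.0 Hz

250.0 Hz


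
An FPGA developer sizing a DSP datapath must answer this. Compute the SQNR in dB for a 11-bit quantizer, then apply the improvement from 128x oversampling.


Step 1 — baseline SQNR at Nyquist:
SQNR_base = 6.02*N + 1.76
          = 6.02*11 + 1.76
          = 67.98 dB

Step 2 — oversampling processing gain:
G = 10*log10(OSR) = 10*log10(128) = 21.07 dB

Step 3 — total:
SQNR_total = 67.98 + 21.07 = 89.05 dB

Base SQNR = 67.98 dB; oversampled SQNR = 89.05 dB


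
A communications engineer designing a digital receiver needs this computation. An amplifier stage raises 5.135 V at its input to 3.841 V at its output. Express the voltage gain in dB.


Voltage gain in dB:
G = 20 * log10(Vout / Vin)
  = 20 * log10(3.841 / 5.135)
  = 20 * log10(0.748004)
  = 20 * -0.126096
  = -2.52 dB

-2.52 dB


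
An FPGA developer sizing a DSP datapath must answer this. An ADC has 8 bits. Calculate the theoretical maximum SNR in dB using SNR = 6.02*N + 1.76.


Theoretical SNR for a full-scale sinusoid:
SNR = 6.02 * N + 1.76
    = 6.02 * 8 + 1.76
    = 48.16 + 1.76
    = 49.92 dB

49.92 dB


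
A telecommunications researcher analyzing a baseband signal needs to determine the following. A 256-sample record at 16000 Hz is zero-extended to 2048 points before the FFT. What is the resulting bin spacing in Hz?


Frequency resolution after zero-padding:
N_padded = 256 * 8 = 2048
df = fs / N_padded
   = 16000 / 2048
   = 7.8125 Hz

7.8125 Hz


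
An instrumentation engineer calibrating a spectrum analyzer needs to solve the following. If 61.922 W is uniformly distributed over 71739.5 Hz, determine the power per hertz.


Power spectral density:
PSD = P / BW
    = 61.922 / 71739.5
    = 0.00086315 W/Hz

0.00086315 W/Hz


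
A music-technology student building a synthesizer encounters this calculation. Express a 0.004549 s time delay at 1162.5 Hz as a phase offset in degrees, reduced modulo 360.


Phase shift from frequency and time delay:
phi = 360 * f * t_delay
    = 360 * 1162.5 * 0.004549
    = 1903.76 degrees
    mod 360 = 103.76 degrees

103.76 degrees


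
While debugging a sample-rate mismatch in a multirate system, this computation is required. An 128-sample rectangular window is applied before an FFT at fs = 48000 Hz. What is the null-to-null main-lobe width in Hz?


Main lobe width for a rectangular window:
Width = 2 * fs / N
      = 2 * 48000 / 128
      = 96000 / 128
      = 750.0 Hz

750.0 Hz


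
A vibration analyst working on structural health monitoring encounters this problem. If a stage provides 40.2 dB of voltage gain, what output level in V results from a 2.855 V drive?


Output voltage from dB gain:
V_out = V_in * 10^(gain_dB / 20)
      = 2.855 * 10^(40.2 / 20)
      = 2.855 * 102.329299
      = 292.1501 V

292.1501 V


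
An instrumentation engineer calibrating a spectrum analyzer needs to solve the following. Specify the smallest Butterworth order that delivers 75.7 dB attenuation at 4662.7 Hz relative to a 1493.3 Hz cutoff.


Butterworth filter order formula:
n = log10(10^(A/10) - 1) / (2 * log10(f_stop/f_pass))
10^(75.7/10) - 1 = 37153521.9097
f_stop/f_pass = 4662.7 / 1493.3 = 3.1224
n = 7.6543 -> ceil = 8

8


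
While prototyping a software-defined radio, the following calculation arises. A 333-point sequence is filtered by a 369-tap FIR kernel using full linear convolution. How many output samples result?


Linear convolution output length:
L = N + M - 1
  = 333 + 369 - 1
  = 701 samples

701


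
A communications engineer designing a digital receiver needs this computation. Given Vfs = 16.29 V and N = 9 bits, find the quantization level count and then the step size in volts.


Step 1 — number of quantization levels:
L = 2^N = 2^9 = 512

Step 2 — LSB step size:
delta = Vfs / L
      = 16.29 / 512
      = 0.03181641 V

Levels = 512; step size = 0.03181641 V


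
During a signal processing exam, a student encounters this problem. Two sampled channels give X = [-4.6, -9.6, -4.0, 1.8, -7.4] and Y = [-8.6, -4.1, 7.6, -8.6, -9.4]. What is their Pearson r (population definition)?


Pearson correlation coefficient (population):
r = cov(X,Y) / (std(X) * std(Y))
Mean X = -4.76, Mean Y = -4.62
Cov(X,Y) = -1.4712
Std(X) = 3.847909, Std(Y) = 6.389491
r = -0.0598

-0.0598


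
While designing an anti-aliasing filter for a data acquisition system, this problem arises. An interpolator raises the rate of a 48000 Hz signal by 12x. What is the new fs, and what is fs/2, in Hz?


Step 1 — output sample rate after interpolation by L:
fs_out = L * fs_in = 12 * 48000 = 576000 Hz

Step 2 — Nyquist frequency of the output stream:
f_Nyq = fs_out / 2 = 576000 / 2 = 288000.0 Hz

fs_out = 576000 Hz; f_Nyquist = 288000.0 Hz


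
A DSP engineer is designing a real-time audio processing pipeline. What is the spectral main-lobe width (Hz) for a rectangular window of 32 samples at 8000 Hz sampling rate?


Main lobe width for a rectangular window:
Width = 2 * fs / N
      = 2 * 8000 / 32
      = 16000 / 32
      = 500.0 Hz

500.0 Hz


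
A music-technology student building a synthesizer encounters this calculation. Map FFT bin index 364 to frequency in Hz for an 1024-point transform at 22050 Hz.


Frequency of DFT bin k:
f_k = k * fs / N
    = 364 * 22050 / 1024
    = 8026200 / 1024
    = 7838.086 Hz

7838.086 Hz


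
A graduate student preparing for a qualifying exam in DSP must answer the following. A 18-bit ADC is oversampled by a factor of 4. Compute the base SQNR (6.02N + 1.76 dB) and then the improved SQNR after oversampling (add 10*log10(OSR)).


Step 1 — baseline SQNR at Nyquist:
SQNR_base = 6.02*N + 1.76
          = 6.02*18 + 1.76
          = 110.12 dB

Step 2 — oversampling processing gain:
G = 10*log10(OSR) = 10*log10(4) = 6.02 dB

Step 3 — total:
SQNR_total = 110.12 + 6.02 = 116.14 dB

Base SQNR = 110.12 dB; oversampled SQNR = 116.14 dB


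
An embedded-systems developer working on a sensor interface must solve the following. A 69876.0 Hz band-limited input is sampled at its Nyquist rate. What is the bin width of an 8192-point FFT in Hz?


Step 1 — Nyquist sampling rate:
fs = 2 * fmax = 2 * 69876.0 = 139752.0 Hz

Step 2 — DFT bin spacing:
df = fs / N = 139752.0 / 8192 = 17.0596 Hz

17.0596 Hz


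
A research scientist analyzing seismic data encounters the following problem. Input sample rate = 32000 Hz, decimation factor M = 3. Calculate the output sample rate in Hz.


Decimation reduces the sample rate:
fs_out = fs_in / M
       = 32000 / 3
       = 10666.6667 Hz

10666.6667 Hz


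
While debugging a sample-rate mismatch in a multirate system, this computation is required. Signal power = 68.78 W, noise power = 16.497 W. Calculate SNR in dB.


SNR in decibels:
SNR = 10 * log10(Ps / Pn)
    = 10 * log10(68.78 / 16.497)
    = 10 * log10(4.1692)
    = 10 * 0.6201
    = 6.2 dB

6.2 dB


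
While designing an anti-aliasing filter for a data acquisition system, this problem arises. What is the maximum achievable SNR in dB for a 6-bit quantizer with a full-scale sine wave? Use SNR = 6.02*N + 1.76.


Theoretical SNR for a full-scale sinusoid:
SNR = 6.02 * N + 1.76
    = 6.02 * 6 + 1.76
    = 36.12 + 1.76
    = 37.88 dB

37.88 dB


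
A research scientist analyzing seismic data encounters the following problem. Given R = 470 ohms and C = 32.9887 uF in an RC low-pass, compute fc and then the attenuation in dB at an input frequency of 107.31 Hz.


Step 1 — cutoff frequency:
fc = 1 / (2*pi*R*C)
C = 32.9887 uF = 3.29887e-05 F
fc = 1 / (2*pi*470*3.29887e-05)
   = 10.265 Hz

Step 2 — magnitude at f = 107.31 Hz:
|H(f)| = 1 / sqrt(1 + (f/fc)^2)
f/fc = 107.31 / 10.265 = 10.45397
|H| = 1 / sqrt(1 + 109.285489) = 0.0952228
|H|_dB = 20*log10(0.0952228) = -20.43 dB

fc = 10.265 Hz; |H(107.31 Hz)| = -20.43 dB


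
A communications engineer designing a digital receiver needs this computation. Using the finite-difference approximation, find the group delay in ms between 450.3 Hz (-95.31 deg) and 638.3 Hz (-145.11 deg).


Group delay from phase difference:
tau = -d(phi)/d(omega)
d(phi) = -49.8 deg = -0.869174 rad
d(omega) = 2*pi*(638.3 - 450.3) = 1181.2388 rad/s
tau = -(-0.869174) / 1181.2388
    = 0.7358 ms

0.7358 ms


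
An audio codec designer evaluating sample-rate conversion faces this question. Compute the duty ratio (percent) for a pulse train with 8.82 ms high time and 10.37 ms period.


Duty cycle as a percentage:
DC = (t_on / T) * 100
   = (8.82 / 10.37) * 100
   = 0.85053 * 100
   = 85.05 %

85.05 %


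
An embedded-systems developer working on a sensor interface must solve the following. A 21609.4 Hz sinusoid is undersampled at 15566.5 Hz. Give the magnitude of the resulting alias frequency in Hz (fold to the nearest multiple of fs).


Compute the nearest integer multiple of fs to the signal:
n = round(21609.4 / 15566.5) = 1
f_alias = |21609.4 - 1 * 15566.5|
        = |21609.4 - 15566.5|
        = 6042.9 Hz

6042.9


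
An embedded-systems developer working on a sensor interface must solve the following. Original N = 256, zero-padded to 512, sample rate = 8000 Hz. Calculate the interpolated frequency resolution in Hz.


Frequency resolution after zero-padding:
N_padded = 256 * 2 = 512
df = fs / N_padded
   = 8000 / 512
   = 15.625 Hz

15.625 Hz


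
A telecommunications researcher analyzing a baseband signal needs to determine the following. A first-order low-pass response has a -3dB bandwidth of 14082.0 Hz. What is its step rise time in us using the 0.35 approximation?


Rise time from bandwidth relationship:
tr = 0.35 / BW
   = 0.35 / 14082.0
   = 2.485442409e-05 s
   = 24.8544 us

24.8544 us


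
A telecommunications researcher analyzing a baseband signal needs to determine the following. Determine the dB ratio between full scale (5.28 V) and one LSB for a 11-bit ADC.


Dynamic range from full-scale to LSB:
V_min = V_max / 2^bits = 5.28 / 2^11
DR = 20 * log10(V_max / V_min)
   = 20 * log10(2^11)
   = 20 * 11 * log10(2)
   = 66.23 dB

66.23 dB


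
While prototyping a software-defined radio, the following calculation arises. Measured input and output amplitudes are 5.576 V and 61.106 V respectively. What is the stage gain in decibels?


Voltage gain in dB:
G = 20 * log10(Vout / Vin)
  = 20 * log10(61.106 / 5.576)
  = 20 * log10(10.958752)
  = 20 * 1.039761
  = 20.8 dB

20.8 dB


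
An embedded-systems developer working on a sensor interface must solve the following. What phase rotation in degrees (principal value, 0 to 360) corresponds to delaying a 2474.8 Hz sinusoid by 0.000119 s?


Phase shift from frequency and time delay:
phi = 360 * f * t_delay
    = 360 * 2474.8 * 0.000119
    = 106.02 degrees
    mod 360 = 106.02 degrees

106.02 degrees


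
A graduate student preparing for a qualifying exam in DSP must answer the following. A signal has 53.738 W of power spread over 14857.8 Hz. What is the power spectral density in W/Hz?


Power spectral density:
PSD = P / BW
    = 53.738 / 14857.8
    = 0.00361682 W/Hz

0.00361682 W/Hz


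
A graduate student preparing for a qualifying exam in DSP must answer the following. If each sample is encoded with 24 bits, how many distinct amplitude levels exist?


Number of quantization levels = 2^N
= 2^24
= 16777216

16777216


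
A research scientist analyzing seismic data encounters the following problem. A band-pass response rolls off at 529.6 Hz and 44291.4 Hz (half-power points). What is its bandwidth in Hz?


Bandwidth is the difference of -3dB frequencies:
BW = f_high - f_low
   = 44291.4 - 529.6
   = 43761.8 Hz

43761.8 Hz


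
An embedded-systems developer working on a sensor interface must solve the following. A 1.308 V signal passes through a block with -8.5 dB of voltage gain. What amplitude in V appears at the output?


Output voltage from dB gain:
V_out = V_in * 10^(gain_dB / 20)
      = 1.308 * 10^(-8.5 / 20)
      = 1.308 * 0.375837
      = 0.4916 V

0.4916 V


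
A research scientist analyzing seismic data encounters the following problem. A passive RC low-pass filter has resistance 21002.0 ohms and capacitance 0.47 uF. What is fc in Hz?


Cutoff frequency of a first-order RC filter:
fc = 1 / (2 * pi * R * C)
C = 0.47 uF = 4.7e-07 F
fc = 1 / (2 * pi * 21002.0 * 4.7e-07)
   = 1 / 0.062020945176051
   = 16.123585 Hz

16.123585 Hz


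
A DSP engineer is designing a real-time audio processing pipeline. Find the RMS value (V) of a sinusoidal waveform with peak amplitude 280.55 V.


RMS voltage for a sinusoidal waveform:
V_rms = V_peak / sqrt(2)
      = 280.55 / 1.414214
      = 198.379 V

198.379 V


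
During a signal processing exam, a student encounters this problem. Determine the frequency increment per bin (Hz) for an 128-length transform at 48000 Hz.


DFT frequency resolution:
df = fs / N
   = 48000 / 128
   = 375.0 Hz

375.0 Hz


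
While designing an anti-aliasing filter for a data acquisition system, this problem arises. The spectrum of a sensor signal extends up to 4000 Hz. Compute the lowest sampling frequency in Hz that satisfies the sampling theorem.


The Nyquist rate is twice the maximum frequency component.
fs_min = 2 * fmax
      = 2 * 4000
      = 8000 Hz

8000


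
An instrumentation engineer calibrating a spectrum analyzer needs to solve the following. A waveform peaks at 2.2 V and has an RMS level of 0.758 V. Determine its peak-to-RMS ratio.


Crest factor is the ratio of peak to RMS:
CF = V_peak / V_rms
   = 2.2 / 0.758
   = 2.9024

2.9024


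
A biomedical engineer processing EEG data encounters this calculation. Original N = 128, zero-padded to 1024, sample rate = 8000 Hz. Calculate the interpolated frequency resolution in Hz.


Frequency resolution after zero-padding:
N_padded = 128 * 8 = 1024
df = fs / N_padded
   = 8000 / 1024
   = 7.8125 Hz

7.8125 Hz


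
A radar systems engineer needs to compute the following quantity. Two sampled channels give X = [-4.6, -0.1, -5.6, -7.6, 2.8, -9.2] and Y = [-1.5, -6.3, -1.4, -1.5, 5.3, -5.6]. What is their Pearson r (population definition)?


Pearson correlation coefficient (population):
r = cov(X,Y) / (std(X) * std(Y))
Mean X = -4.05, Mean Y = -1.8333
Cov(X,Y) = 8.096667
Std(X) = 4.170432, Std(Y) = 3.773445
r = 0.5145

0.5145


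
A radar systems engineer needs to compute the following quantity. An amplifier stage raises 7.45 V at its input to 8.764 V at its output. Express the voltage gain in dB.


Voltage gain in dB:
G = 20 * log10(Vout / Vin)
  = 20 * log10(8.764 / 7.45)
  = 20 * log10(1.176376)
  = 20 * 0.070546
  = 1.41 dB

1.41 dB


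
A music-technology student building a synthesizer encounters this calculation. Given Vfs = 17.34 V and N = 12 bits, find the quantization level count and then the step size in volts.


Step 1 — number of quantization levels:
L = 2^N = 2^12 = 4096

Step 2 — LSB step size:
delta = Vfs / L
      = 17.34 / 4096
      = 0.0042334 V

Levels = 4096; step size = 0.0042334 V


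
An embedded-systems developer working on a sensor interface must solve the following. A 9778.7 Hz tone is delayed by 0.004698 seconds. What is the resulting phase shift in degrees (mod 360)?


Phase shift from frequency and time delay:
phi = 360 * f * t_delay
    = 360 * 9778.7 * 0.004698
    = 16538.52 degrees
    mod 360 = 338.52 degrees

338.52 degrees


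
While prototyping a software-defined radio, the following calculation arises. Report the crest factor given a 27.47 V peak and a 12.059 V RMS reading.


Crest factor is the ratio of peak to RMS:
CF = V_peak / V_rms
   = 27.47 / 12.059
   = 2.278

2.278


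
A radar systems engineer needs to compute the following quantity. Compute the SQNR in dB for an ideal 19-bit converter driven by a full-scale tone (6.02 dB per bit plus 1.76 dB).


Theoretical SNR for a full-scale sinusoid:
SNR = 6.02 * N + 1.76
    = 6.02 * 19 + 1.76
    = 114.38 + 1.76
    = 116.14 dB

116.14 dB


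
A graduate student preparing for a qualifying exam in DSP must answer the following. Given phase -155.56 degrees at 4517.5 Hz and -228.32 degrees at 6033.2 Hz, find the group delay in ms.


Group delay from phase difference:
tau = -d(phi)/d(omega)
d(phi) = -72.76 deg = -1.269902 rad
d(omega) = 2*pi*(6033.2 - 4517.5) = 9523.424 rad/s
tau = -(-1.269902) / 9523.424
    = 0.1333 ms

0.1333 ms


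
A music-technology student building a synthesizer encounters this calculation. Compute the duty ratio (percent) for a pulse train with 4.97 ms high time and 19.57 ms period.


Duty cycle as a percentage:
DC = (t_on / T) * 100
   = (4.97 / 19.57) * 100
   = 0.25396 * 100
   = 25.4 %

25.4 %


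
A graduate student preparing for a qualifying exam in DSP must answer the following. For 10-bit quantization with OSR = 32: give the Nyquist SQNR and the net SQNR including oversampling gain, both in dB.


Step 1 — baseline SQNR at Nyquist:
SQNR_base = 6.02*N + 1.76
          = 6.02*10 + 1.76
          = 61.96 dB

Step 2 — oversampling processing gain:
G = 10*log10(OSR) = 10*log10(32) = 15.05 dB

Step 3 — total:
SQNR_total = 61.96 + 15.05 = 77.01 dB

Base SQNR = 61.96 dB; oversampled SQNR = 77.01 dB


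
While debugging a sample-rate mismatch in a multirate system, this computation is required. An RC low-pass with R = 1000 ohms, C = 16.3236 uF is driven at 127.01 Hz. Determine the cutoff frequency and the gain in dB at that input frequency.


Step 1 — cutoff frequency:
fc = 1 / (2*pi*R*C)
C = 16.3236 uF = 1.63236e-05 F
fc = 1 / (2*pi*1000*1.63236e-05)
   = 9.74999 Hz

Step 2 — magnitude at f = 127.01 Hz:
|H(f)| = 1 / sqrt(1 + (f/fc)^2)
f/fc = 127.01 / 9.74999 = 13.02668
|H| = 1 / sqrt(1 + 169.694392) = 0.0765403
|H|_dB = 20*log10(0.0765403) = -22.32 dB

fc = 9.74999 Hz; |H(127.01 Hz)| = -22.32 dB


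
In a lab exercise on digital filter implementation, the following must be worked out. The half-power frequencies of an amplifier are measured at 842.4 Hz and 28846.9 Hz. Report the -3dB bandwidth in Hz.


Bandwidth is the difference of -3dB frequencies:
BW = f_high - f_low
   = 28846.9 - 842.4
   = 28004.5 Hz

28004.5 Hz


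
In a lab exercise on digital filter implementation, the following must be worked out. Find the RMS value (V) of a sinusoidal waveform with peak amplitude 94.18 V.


RMS voltage for a sinusoidal waveform:
V_rms = V_peak / sqrt(2)
      = 94.18 / 1.414214
      = 66.595 V

66.595 V


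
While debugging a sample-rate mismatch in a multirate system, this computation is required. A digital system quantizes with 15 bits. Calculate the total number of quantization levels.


Number of quantization levels = 2^N
= 2^15
= 32768

32768


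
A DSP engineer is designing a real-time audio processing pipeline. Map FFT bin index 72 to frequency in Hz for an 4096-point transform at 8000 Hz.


Frequency of DFT bin k:
f_k = k * fs / N
    = 72 * 8000 / 4096
    = 576000 / 4096
    = 140.625 Hz

140.625 Hz


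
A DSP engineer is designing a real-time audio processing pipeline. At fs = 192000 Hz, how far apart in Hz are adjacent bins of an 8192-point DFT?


DFT frequency resolution:
df = fs / N
   = 192000 / 8192
   = 23.4375 Hz

23.4375 Hz


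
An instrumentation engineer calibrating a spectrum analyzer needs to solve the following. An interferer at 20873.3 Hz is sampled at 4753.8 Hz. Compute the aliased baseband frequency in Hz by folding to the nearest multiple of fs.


Compute the nearest integer multiple of fs to the signal:
n = round(20873.3 / 4753.8) = 4
f_alias = |20873.3 - 4 * 4753.8|
        = |20873.3 - 19015.2|
        = 1858.1 Hz

1858.1


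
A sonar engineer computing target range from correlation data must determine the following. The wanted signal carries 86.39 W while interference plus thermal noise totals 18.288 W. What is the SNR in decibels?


SNR in decibels:
SNR = 10 * log10(Ps / Pn)
    = 10 * log10(86.39 / 18.288)
    = 10 * log10(4.7239)
    = 10 * 0.6743
    = 6.74 dB

6.74 dB


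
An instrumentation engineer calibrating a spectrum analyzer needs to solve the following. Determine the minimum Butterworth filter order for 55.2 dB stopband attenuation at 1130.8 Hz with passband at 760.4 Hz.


Butterworth filter order formula:
n = log10(10^(A/10) - 1) / (2 * log10(f_stop/f_pass))
10^(55.2/10) - 1 = 331130.1215
f_stop/f_pass = 1130.8 / 760.4 = 1.4871
n = 16.0145 -> ceil = 17

17


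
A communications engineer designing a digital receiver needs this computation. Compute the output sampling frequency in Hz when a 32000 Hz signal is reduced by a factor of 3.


Decimation reduces the sample rate:
fs_out = fs_in / M
       = 32000 / 3
       = 10666.6667 Hz

10666.6667 Hz


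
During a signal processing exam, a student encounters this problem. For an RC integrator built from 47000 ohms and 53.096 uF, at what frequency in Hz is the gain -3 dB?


Cutoff frequency of a first-order RC filter:
fc = 1 / (2 * pi * R * C)
C = 53.096 uF = 5.3096e-05 F
fc = 1 / (2 * pi * 47000 * 5.3096e-05)
   = 1 / 15.67976433229
   = 0.063776 Hz

0.063776 Hz


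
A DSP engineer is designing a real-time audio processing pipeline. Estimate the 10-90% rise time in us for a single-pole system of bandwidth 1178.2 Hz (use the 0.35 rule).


Rise time from bandwidth relationship:
tr = 0.35 / BW
   = 0.35 / 1178.2
   = 0.0002970633169 s
   = 297.0633 us

297.0633 us


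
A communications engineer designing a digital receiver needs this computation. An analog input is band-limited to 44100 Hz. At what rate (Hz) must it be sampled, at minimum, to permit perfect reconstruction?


The Nyquist rate is twice the maximum frequency component.
fs_min = 2 * fmax
      = 2 * 44100
      = 88200 Hz

88200


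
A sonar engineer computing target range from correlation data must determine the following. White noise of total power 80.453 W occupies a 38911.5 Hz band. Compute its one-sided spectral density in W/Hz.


Power spectral density:
PSD = P / BW
    = 80.453 / 38911.5
    = 0.00206759 W/Hz

0.00206759 W/Hz


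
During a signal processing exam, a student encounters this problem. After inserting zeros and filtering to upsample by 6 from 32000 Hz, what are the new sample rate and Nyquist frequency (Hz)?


Step 1 — output sample rate after interpolation by L:
fs_out = L * fs_in = 6 * 32000 = 192000 Hz

Step 2 — Nyquist frequency of the output stream:
f_Nyq = fs_out / 2 = 192000 / 2 = 96000.0 Hz

fs_out = 192000 Hz; f_Nyquist = 96000.0 Hz
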